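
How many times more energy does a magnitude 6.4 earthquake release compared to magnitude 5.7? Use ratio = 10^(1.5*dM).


M2 - M1 = 6.4 - 5.7 = 0.7
1.5 * 0.7 = 1.05
ratio = 10^1.05 = 11.22

11.22


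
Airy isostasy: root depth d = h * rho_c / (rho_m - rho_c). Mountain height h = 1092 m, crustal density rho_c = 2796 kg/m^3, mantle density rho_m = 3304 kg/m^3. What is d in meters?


rho_m - rho_c = 3304 - 2796 = 508
d = 1092 * 2796 / 508
= 3053232 / 508
= 6010.3 m

6010.3


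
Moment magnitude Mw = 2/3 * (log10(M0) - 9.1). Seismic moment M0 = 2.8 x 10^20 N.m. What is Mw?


log10(M0) = log10(2.8 x 10^20) = 20.4472
Mw = 2/3 * (20.4472 - 9.1)
= 2/3 * 11.3472
= 7.56

7.56


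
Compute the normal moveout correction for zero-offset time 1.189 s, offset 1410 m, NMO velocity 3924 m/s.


x/Vnmo = 1410/3924 = 0.359327
(x/Vnmo)^2 = 0.129116
t0^2 = 1.413721
sqrt(1.413721 + 0.129116) = 1.24211
dt = 1.24211 - 1.189 = 0.05311

0.05311


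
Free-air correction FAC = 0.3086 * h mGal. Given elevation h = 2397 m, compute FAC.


FAC = 0.3086 * h
= 0.3086 * 2397
= 739.7142 mGal

739.7142


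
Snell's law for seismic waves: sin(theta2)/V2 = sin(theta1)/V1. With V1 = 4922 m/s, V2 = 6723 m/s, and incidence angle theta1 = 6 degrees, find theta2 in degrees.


sin(theta1) = sin(6 deg) = 0.104528
sin(theta2) = V2/V1 * sin(theta1) = 6723/4922 * 0.104528 = 0.142776
theta2 = arcsin(0.142776) = 8.2085 degrees

8.2085


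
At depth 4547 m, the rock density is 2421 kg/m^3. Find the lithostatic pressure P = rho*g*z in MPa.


P = rho * g * z / 1e6
= 2421 * 9.81 * 4547 / 1e6
= 107991295.47 / 1e6
= 107.9913 MPa

107.9913


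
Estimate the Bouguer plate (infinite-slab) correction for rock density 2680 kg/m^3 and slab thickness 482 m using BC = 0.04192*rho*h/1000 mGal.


BC = 0.04192 * rho * h / 1000
= 0.04192 * 2680 * 482 / 1000
= 54.1506 mGal

54.1506


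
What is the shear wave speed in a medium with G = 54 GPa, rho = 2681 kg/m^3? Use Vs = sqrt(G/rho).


Convert G to Pa: G = 54e9 Pa
Compute G/rho = 54e9 / 2681 = 20141738.1574
Vs = sqrt(20141738.1574) = 4487.95 m/s

4487.95


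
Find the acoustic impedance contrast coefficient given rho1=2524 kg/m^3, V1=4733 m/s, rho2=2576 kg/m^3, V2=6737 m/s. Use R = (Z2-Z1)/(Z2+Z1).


Z1 = 2524 * 4733 = 11946092
Z2 = 2576 * 6737 = 17354512
R = (17354512 - 11946092) / (17354512 + 11946092) = 5408420 / 29300604 = 0.1846

0.1846


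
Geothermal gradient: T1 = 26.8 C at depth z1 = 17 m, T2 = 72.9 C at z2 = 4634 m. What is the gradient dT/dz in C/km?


dT = 72.9 - 26.8 = 46.1 C
dz = 4634 - 17 = 4617 m
gradient = dT/dz * 1000 = 46.1/4617 * 1000 = 9.9848 C/km

9.9848


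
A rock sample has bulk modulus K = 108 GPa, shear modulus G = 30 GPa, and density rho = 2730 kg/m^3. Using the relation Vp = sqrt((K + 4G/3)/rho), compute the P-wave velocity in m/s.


First compute the effective modulus:
K + 4G/3 = 108e9 + 4*30e9/3 = 148000000000.0 Pa
Then divide by density:
148000000000.0 / 2730 = 54212454.2125 Pa/(kg/m^3)
Take the square root:
Vp = sqrt(54212454.2125) = 7362.91 m/s

7362.91


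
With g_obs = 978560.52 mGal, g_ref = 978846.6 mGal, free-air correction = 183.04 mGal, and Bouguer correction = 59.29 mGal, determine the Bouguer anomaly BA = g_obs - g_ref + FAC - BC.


BA = g_obs - g_ref + FAC - BC
= 978560.52 - 978846.6 + 183.04 - 59.29
= -162.33 mGal

-162.33


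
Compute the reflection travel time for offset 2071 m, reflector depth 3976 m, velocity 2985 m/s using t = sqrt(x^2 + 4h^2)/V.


x^2 + 4h^2 = 2071^2 + 4*3976^2 = 4289041 + 63234304 = 67523345
sqrt(67523345) = 8217.259
t = 8217.259 / 2985 = 2.7529 s

2.7529


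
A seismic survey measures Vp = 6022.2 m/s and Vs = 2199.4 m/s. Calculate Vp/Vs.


Vp/Vs = 6022.2 / 2199.4
= 2.7381

2.7381


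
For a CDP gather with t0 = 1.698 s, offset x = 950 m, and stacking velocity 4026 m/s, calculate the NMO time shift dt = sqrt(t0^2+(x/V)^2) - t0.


x/Vnmo = 950/4026 = 0.235966
(x/Vnmo)^2 = 0.05568
t0^2 = 2.883204
sqrt(2.883204 + 0.05568) = 1.714317
dt = 1.714317 - 1.698 = 0.016317

0.016317


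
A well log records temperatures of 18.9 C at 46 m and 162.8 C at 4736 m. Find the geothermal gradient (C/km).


dT = 162.8 - 18.9 = 143.9 C
dz = 4736 - 46 = 4690 m
gradient = dT/dz * 1000 = 143.9/4690 * 1000 = 30.6823 C/km

30.6823


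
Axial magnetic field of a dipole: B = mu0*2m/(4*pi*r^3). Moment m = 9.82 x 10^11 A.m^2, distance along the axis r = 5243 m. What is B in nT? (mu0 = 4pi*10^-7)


m = 9.82 x 10^11 = 982000000000 A.m^2
2m = 1964000000000 A.m^2
r^3 = 5243^3 = 144125083907
B = (4pi*10^-7) * 1964000000000 / (4*pi * 144125083907) * 1e9
= 2468035.18866 / 1811129219200.97 * 1e9
= 1362.7052 nT

1362.7052


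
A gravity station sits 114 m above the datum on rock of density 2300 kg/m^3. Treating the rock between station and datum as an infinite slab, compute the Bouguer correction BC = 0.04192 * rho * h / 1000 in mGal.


BC = 0.04192 * rho * h / 1000
= 0.04192 * 2300 * 114 / 1000
= 10.9914 mGal

10.9914


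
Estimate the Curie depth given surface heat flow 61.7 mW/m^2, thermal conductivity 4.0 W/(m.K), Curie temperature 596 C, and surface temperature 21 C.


T_Curie - T_surf = 596 - 21 = 575 C
Convert q to W/m^2: 61.7 mW/m^2 = 0.0617 W/m^2
d = 575 * 4.0 / 0.0617 = 37277.15 m

37277.15


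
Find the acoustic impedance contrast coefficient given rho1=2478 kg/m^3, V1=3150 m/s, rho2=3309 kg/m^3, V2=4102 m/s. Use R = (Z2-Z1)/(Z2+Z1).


Z1 = 2478 * 3150 = 7805700
Z2 = 3309 * 4102 = 13573518
R = (13573518 - 7805700) / (13573518 + 7805700) = 5767818 / 21379218 = 0.2698

0.2698


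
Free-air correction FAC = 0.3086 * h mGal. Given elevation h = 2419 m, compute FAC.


FAC = 0.3086 * h
= 0.3086 * 2419
= 746.5034 mGal

746.5034


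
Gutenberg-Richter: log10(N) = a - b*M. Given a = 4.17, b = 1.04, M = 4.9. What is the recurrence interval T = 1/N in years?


log10(N) = 4.17 - 1.04*4.9 = -0.926
N = 10^-0.926 = 0.118577
T = 1/N = 1/0.118577 = 8.4333 years

8.4333


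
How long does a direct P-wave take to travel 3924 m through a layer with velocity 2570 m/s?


t = x / V
= 3924 / 2570
= 1.5268 s

1.5268


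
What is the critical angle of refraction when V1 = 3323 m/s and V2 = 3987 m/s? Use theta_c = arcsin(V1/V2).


V1/V2 = 3323/3987 = 0.833459
theta_c = arcsin(0.833459) = 56.4557 degrees

56.4557


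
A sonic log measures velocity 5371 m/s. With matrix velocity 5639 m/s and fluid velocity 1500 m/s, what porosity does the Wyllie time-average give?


1/V - 1/Vm = 1/5371 - 1/5639 = 8.85e-06
1/Vf - 1/Vm = 1/1500 - 1/5639 = 0.00048933
phi = 8.85e-06 / 0.00048933 = 0.0181

0.0181


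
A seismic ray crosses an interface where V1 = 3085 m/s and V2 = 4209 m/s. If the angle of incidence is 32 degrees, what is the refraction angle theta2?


sin(theta1) = sin(32 deg) = 0.529919
sin(theta2) = V2/V1 * sin(theta1) = 4209/3085 * 0.529919 = 0.722992
theta2 = arcsin(0.722992) = 46.3021 degrees

46.3021


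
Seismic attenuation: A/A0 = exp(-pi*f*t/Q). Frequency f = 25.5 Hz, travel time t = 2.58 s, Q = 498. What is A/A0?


pi*f*t/Q = pi*25.5*2.58/498 = 0.415031
A/A0 = exp(-0.415031) = 0.66032

0.66032


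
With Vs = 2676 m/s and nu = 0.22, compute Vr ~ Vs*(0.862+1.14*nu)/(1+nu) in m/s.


Numerator factor = 0.862 + 1.14*0.22 = 1.1128
Denominator = 1 + 0.22 = 1.22
Vr = 2676 * 1.1128 / 1.22 = 2440.86 m/s

2440.86


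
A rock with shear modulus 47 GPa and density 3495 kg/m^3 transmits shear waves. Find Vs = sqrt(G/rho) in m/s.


Convert G to Pa: G = 47e9 Pa
Compute G/rho = 47e9 / 3495 = 13447782.5465
Vs = sqrt(13447782.5465) = 3667.12 m/s

3667.12


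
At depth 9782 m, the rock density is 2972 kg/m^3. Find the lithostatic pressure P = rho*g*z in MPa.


P = rho * g * z / 1e6
= 2972 * 9.81 * 9782 / 1e6
= 285197340.24 / 1e6
= 285.1973 MPa

285.1973


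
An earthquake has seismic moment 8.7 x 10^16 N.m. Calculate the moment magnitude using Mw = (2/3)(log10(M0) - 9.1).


log10(M0) = log10(8.7 x 10^16) = 16.9395
Mw = 2/3 * (16.9395 - 9.1)
= 2/3 * 7.8395
= 5.23

5.23


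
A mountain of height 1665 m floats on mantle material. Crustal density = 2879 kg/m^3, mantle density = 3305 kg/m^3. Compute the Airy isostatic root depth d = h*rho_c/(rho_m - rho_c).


rho_m - rho_c = 3305 - 2879 = 426
d = 1665 * 2879 / 426
= 4793535 / 426
= 11252.43 m

11252.43


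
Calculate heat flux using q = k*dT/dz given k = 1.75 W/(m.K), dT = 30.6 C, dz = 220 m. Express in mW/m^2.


q = k * dT / dz * 1000
= 1.75 * 30.6 / 220 * 1000
= 0.243409 * 1000
= 243.4091 mW/m^2

243.4091


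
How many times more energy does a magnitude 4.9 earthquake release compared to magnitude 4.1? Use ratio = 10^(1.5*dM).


M2 - M1 = 4.9 - 4.1 = 0.8
1.5 * 0.8 = 1.2
ratio = 10^1.2 = 15.85

15.85


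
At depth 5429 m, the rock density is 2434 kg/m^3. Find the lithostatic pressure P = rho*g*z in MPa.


P = rho * g * z / 1e6
= 2434 * 9.81 * 5429 / 1e6
= 129631164.66 / 1e6
= 129.6312 MPa

129.6312


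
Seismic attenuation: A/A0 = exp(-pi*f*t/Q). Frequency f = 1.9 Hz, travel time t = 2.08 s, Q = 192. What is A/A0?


pi*f*t/Q = pi*1.9*2.08/192 = 0.064664
A/A0 = exp(-0.064664) = 0.937382

0.937382


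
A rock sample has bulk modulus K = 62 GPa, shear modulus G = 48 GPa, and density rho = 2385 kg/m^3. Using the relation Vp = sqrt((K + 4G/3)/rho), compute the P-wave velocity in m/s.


First compute the effective modulus:
K + 4G/3 = 62e9 + 4*48e9/3 = 126000000000.0 Pa
Then divide by density:
126000000000.0 / 2385 = 52830188.6792 Pa/(kg/m^3)
Take the square root:
Vp = sqrt(52830188.6792) = 7268.44 m/s

7268.44


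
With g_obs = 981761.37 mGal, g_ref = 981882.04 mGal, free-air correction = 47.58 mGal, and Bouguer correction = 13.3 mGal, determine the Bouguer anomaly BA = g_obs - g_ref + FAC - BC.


BA = g_obs - g_ref + FAC - BC
= 981761.37 - 981882.04 + 47.58 - 13.3
= -86.39 mGal

-86.39


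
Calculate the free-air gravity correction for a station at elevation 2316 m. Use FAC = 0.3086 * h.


FAC = 0.3086 * h
= 0.3086 * 2316
= 714.7176 mGal

714.7176


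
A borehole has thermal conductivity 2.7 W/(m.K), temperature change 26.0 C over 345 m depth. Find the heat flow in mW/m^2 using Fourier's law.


q = k * dT / dz * 1000
= 2.7 * 26.0 / 345 * 1000
= 0.203478 * 1000
= 203.4783 mW/m^2

203.4783


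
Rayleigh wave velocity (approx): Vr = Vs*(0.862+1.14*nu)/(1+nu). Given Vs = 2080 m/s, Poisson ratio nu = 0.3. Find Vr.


Numerator factor = 0.862 + 1.14*0.3 = 1.204
Denominator = 1 + 0.3 = 1.3
Vr = 2080 * 1.204 / 1.3 = 1926.4 m/s

1926.4


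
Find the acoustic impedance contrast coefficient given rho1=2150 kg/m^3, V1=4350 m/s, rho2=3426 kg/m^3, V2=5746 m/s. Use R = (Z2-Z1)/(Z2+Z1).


Z1 = 2150 * 4350 = 9352500
Z2 = 3426 * 5746 = 19685796
R = (19685796 - 9352500) / (19685796 + 9352500) = 10333296 / 29038296 = 0.3559

0.3559


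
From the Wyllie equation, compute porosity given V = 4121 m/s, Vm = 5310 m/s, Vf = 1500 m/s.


1/V - 1/Vm = 1/4121 - 1/5310 = 5.434e-05
1/Vf - 1/Vm = 1/1500 - 1/5310 = 0.00047834
phi = 5.434e-05 / 0.00047834 = 0.1136

0.1136


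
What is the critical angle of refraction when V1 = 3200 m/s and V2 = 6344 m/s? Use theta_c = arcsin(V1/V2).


V1/V2 = 3200/6344 = 0.504414
theta_c = arcsin(0.504414) = 30.2924 degrees

30.2924


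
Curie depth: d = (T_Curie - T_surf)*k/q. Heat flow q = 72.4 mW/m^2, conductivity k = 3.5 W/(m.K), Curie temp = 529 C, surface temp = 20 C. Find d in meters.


T_Curie - T_surf = 529 - 20 = 509 C
Convert q to W/m^2: 72.4 mW/m^2 = 0.0724 W/m^2
d = 509 * 3.5 / 0.0724 = 24606.35 m

24606.35


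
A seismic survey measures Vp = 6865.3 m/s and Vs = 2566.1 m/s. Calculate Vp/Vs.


Vp/Vs = 6865.3 / 2566.1
= 2.6754

2.6754


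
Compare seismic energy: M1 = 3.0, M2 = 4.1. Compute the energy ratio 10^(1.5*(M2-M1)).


M2 - M1 = 4.1 - 3.0 = 1.1
1.5 * 1.1 = 1.65
ratio = 10^1.65 = 44.67

44.67


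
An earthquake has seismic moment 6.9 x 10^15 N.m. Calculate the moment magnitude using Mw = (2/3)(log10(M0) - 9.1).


log10(M0) = log10(6.9 x 10^15) = 15.8388
Mw = 2/3 * (15.8388 - 9.1)
= 2/3 * 6.7388
= 4.49

4.49


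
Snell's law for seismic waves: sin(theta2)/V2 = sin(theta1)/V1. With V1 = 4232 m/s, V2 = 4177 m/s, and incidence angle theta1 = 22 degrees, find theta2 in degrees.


sin(theta1) = sin(22 deg) = 0.374607
sin(theta2) = V2/V1 * sin(theta1) = 4177/4232 * 0.374607 = 0.369738
theta2 = arcsin(0.369738) = 21.6995 degrees

21.6995


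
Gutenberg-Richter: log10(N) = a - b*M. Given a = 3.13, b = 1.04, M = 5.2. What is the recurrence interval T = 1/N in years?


log10(N) = 3.13 - 1.04*5.2 = -2.278
N = 10^-2.278 = 0.005272
T = 1/N = 1/0.005272 = 189.6706 years

189.6706


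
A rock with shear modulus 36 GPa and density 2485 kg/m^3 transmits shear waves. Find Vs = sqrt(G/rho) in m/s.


Convert G to Pa: G = 36e9 Pa
Compute G/rho = 36e9 / 2485 = 14486921.5292
Vs = sqrt(14486921.5292) = 3806.17 m/s

3806.17


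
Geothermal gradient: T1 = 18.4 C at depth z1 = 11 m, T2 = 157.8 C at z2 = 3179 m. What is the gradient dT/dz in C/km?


dT = 157.8 - 18.4 = 139.4 C
dz = 3179 - 11 = 3168 m
gradient = dT/dz * 1000 = 139.4/3168 * 1000 = 44.0025 C/km

44.0025


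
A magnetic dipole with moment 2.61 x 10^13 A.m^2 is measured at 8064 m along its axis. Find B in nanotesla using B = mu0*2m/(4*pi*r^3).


m = 2.61 x 10^13 = 26100000000000 A.m^2
2m = 52200000000000 A.m^2
r^3 = 8064^3 = 524386566144
B = (4pi*10^-7) * 52200000000000 / (4*pi * 524386566144) * 1e9
= 65596454.606955 / 6589635935356.67 * 1e9
= 9954.4884 nT

9954.4884


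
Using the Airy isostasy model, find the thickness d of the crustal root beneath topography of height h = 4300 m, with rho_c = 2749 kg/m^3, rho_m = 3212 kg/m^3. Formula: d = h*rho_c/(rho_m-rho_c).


rho_m - rho_c = 3212 - 2749 = 463
d = 4300 * 2749 / 463
= 11820700 / 463
= 25530.67 m

25530.67


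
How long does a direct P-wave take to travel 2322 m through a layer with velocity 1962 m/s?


t = x / V
= 2322 / 1962
= 1.1835 s

1.1835


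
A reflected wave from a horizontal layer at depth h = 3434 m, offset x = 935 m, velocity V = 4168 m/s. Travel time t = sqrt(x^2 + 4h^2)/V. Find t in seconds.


x^2 + 4h^2 = 935^2 + 4*3434^2 = 874225 + 47169424 = 48043649
sqrt(48043649) = 6931.3526
t = 6931.3526 / 4168 = 1.663 s

1.663


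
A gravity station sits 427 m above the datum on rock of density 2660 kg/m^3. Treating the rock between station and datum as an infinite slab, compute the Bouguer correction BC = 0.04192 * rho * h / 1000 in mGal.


BC = 0.04192 * rho * h / 1000
= 0.04192 * 2660 * 427 / 1000
= 47.6136 mGal

47.6136


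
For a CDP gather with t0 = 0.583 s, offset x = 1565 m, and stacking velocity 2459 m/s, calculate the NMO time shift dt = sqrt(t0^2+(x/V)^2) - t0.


x/Vnmo = 1565/2459 = 0.636438
(x/Vnmo)^2 = 0.405053
t0^2 = 0.339889
sqrt(0.339889 + 0.405053) = 0.8631
dt = 0.8631 - 0.583 = 0.2801

0.2801


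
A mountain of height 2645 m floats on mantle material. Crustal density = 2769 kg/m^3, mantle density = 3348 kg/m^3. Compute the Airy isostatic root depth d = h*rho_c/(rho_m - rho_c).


rho_m - rho_c = 3348 - 2769 = 579
d = 2645 * 2769 / 579
= 7324005 / 579
= 12649.4 m

12649.4


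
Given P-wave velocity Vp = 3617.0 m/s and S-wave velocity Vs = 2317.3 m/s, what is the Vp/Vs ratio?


Vp/Vs = 3617.0 / 2317.3
= 1.5609

1.5609


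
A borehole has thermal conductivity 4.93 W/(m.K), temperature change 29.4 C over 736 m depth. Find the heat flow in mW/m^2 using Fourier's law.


q = k * dT / dz * 1000
= 4.93 * 29.4 / 736 * 1000
= 0.196932 * 1000
= 196.9321 mW/m^2

196.9321


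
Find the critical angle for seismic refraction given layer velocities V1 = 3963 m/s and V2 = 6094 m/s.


V1/V2 = 3963/6094 = 0.650312
theta_c = arcsin(0.650312) = 40.5651 degrees

40.5651


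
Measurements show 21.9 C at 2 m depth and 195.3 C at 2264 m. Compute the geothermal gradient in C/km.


dT = 195.3 - 21.9 = 173.4 C
dz = 2264 - 2 = 2262 m
gradient = dT/dz * 1000 = 173.4/2262 * 1000 = 76.6578 C/km

76.6578


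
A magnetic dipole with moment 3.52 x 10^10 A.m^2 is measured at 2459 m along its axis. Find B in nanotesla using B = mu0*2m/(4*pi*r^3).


m = 3.52 x 10^10 = 35200000000 A.m^2
2m = 70400000000 A.m^2
r^3 = 2459^3 = 14868788579
B = (4pi*10^-7) * 70400000000 / (4*pi * 14868788579) * 1e9
= 88467.249125 / 186846707870.26 * 1e9
= 473.475 nT

473.475


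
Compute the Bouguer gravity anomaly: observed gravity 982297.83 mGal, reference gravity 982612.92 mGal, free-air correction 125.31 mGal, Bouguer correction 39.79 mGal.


BA = g_obs - g_ref + FAC - BC
= 982297.83 - 982612.92 + 125.31 - 39.79
= -229.57 mGal

-229.57


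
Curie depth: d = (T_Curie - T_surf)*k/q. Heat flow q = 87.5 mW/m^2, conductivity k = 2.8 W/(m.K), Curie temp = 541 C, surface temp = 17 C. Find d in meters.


T_Curie - T_surf = 541 - 17 = 524 C
Convert q to W/m^2: 87.5 mW/m^2 = 0.0875 W/m^2
d = 524 * 2.8 / 0.0875 = 16768.0 m

16768.0


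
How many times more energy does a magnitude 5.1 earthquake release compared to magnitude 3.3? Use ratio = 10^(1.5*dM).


M2 - M1 = 5.1 - 3.3 = 1.8
1.5 * 1.8 = 2.7
ratio = 10^2.7 = 501.19

501.19


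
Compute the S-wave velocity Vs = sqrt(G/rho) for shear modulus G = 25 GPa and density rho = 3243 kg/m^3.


Convert G to Pa: G = 25e9 Pa
Compute G/rho = 25e9 / 3243 = 7708911.5017
Vs = sqrt(7708911.5017) = 2776.49 m/s

2776.49


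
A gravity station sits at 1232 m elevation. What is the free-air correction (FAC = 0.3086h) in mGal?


FAC = 0.3086 * h
= 0.3086 * 1232
= 380.1952 mGal

380.1952


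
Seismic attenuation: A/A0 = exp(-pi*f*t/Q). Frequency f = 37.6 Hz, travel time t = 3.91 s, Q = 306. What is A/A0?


pi*f*t/Q = pi*37.6*3.91/306 = 1.509361
A/A0 = exp(-1.509361) = 0.221051

0.221051


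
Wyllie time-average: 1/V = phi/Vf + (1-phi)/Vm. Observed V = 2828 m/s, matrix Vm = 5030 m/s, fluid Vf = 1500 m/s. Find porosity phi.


1/V - 1/Vm = 1/2828 - 1/5030 = 0.0001548
1/Vf - 1/Vm = 1/1500 - 1/5030 = 0.00046786
phi = 0.0001548 / 0.00046786 = 0.3309

0.3309


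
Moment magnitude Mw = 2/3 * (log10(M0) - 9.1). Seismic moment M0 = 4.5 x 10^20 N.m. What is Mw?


log10(M0) = log10(4.5 x 10^20) = 20.6532
Mw = 2/3 * (20.6532 - 9.1)
= 2/3 * 11.5532
= 7.7

7.7


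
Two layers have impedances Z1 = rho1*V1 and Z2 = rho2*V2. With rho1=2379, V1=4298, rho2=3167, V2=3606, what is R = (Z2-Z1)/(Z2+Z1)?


Z1 = 2379 * 4298 = 10224942
Z2 = 3167 * 3606 = 11420202
R = (11420202 - 10224942) / (11420202 + 10224942) = 1195260 / 21645144 = 0.0552

0.0552


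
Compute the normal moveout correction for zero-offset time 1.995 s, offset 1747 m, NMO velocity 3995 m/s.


x/Vnmo = 1747/3995 = 0.437297
(x/Vnmo)^2 = 0.191228
t0^2 = 3.980025
sqrt(3.980025 + 0.191228) = 2.042365
dt = 2.042365 - 1.995 = 0.047365

0.047365


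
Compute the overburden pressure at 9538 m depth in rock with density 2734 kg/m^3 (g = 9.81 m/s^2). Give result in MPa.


P = rho * g * z / 1e6
= 2734 * 9.81 * 9538 / 1e6
= 255814310.52 / 1e6
= 255.8143 MPa

255.8143


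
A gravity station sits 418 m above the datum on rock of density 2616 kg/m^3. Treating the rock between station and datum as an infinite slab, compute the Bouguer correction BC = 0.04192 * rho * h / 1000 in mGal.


BC = 0.04192 * rho * h / 1000
= 0.04192 * 2616 * 418 / 1000
= 45.839 mGal

45.839


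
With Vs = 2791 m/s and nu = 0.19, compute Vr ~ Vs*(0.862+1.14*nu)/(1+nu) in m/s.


Numerator factor = 0.862 + 1.14*0.19 = 1.0786
Denominator = 1 + 0.19 = 1.19
Vr = 2791 * 1.0786 / 1.19 = 2529.72 m/s

2529.72


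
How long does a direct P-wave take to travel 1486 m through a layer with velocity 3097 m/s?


t = x / V
= 1486 / 3097
= 0.4798 s

0.4798


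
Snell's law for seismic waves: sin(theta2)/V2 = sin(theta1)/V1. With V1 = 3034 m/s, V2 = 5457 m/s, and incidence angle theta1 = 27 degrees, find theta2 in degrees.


sin(theta1) = sin(27 deg) = 0.45399
sin(theta2) = V2/V1 * sin(theta1) = 5457/3034 * 0.45399 = 0.816554
theta2 = arcsin(0.816554) = 54.7414 degrees

54.7414


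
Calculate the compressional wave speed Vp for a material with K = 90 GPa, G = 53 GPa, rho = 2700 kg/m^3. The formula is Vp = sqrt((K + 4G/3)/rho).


First compute the effective modulus:
K + 4G/3 = 90e9 + 4*53e9/3 = 160666666666.67 Pa
Then divide by density:
160666666666.67 / 2700 = 59506172.8395 Pa/(kg/m^3)
Take the square root:
Vp = sqrt(59506172.8395) = 7714.02 m/s

7714.02


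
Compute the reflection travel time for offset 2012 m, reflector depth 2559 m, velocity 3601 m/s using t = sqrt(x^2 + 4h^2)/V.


x^2 + 4h^2 = 2012^2 + 4*2559^2 = 4048144 + 26193924 = 30242068
sqrt(30242068) = 5499.2789
t = 5499.2789 / 3601 = 1.5272 s

1.5272


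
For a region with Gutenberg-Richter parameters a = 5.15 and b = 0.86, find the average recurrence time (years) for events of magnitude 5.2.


log10(N) = 5.15 - 0.86*5.2 = 0.678
N = 10^0.678 = 4.76431
T = 1/N = 1/4.76431 = 0.2099 years

0.2099


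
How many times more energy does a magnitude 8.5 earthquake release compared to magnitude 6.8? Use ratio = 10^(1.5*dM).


M2 - M1 = 8.5 - 6.8 = 1.7
1.5 * 1.7 = 2.55
ratio = 10^2.55 = 354.81

354.81


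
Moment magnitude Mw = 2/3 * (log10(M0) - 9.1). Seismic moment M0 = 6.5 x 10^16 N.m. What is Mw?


log10(M0) = log10(6.5 x 10^16) = 16.8129
Mw = 2/3 * (16.8129 - 9.1)
= 2/3 * 7.7129
= 5.14

5.14


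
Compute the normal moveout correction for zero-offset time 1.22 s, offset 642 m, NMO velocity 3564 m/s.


x/Vnmo = 642/3564 = 0.180135
(x/Vnmo)^2 = 0.032449
t0^2 = 1.4884
sqrt(1.4884 + 0.032449) = 1.233227
dt = 1.233227 - 1.22 = 0.013227

0.013227


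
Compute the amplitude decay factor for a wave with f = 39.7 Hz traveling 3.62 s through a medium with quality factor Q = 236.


pi*f*t/Q = pi*39.7*3.62/236 = 1.913097
A/A0 = exp(-1.913097) = 0.147623

0.147623


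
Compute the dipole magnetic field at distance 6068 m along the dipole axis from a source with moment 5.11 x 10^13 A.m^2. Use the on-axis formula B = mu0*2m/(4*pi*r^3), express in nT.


m = 5.11 x 10^13 = 51100000000000 A.m^2
2m = 102200000000000 A.m^2
r^3 = 6068^3 = 223427546432
B = (4pi*10^-7) * 102200000000000 / (4*pi * 223427546432) * 1e9
= 128428307.678751 / 2807673353921.45 * 1e9
= 45741.8978 nT

45741.8978


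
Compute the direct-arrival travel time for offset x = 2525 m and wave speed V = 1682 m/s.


t = x / V
= 2525 / 1682
= 1.5012 s

1.5012


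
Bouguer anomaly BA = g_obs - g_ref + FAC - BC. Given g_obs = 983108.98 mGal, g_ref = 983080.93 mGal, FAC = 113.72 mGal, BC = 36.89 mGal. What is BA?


BA = g_obs - g_ref + FAC - BC
= 983108.98 - 983080.93 + 113.72 - 36.89
= 104.88 mGal

104.88


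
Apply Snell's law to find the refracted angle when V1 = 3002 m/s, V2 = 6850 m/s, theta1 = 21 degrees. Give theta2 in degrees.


sin(theta1) = sin(21 deg) = 0.358368
sin(theta2) = V2/V1 * sin(theta1) = 6850/3002 * 0.358368 = 0.817728
theta2 = arcsin(0.817728) = 54.858 degrees

54.858


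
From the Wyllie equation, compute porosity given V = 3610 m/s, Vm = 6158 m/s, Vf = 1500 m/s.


1/V - 1/Vm = 1/3610 - 1/6158 = 0.00011462
1/Vf - 1/Vm = 1/1500 - 1/6158 = 0.00050428
phi = 0.00011462 / 0.00050428 = 0.2273

0.2273


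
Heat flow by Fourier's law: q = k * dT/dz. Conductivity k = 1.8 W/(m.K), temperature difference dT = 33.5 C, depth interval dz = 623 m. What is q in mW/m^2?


q = k * dT / dz * 1000
= 1.8 * 33.5 / 623 * 1000
= 0.09679 * 1000
= 96.7897 mW/m^2

96.7897


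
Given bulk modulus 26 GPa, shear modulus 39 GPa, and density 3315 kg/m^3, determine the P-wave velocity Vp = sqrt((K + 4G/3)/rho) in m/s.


First compute the effective modulus:
K + 4G/3 = 26e9 + 4*39e9/3 = 78000000000.0 Pa
Then divide by density:
78000000000.0 / 3315 = 23529411.7647 Pa/(kg/m^3)
Take the square root:
Vp = sqrt(23529411.7647) = 4850.71 m/s

4850.71


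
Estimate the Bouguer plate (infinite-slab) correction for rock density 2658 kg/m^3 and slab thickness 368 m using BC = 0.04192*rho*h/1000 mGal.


BC = 0.04192 * rho * h / 1000
= 0.04192 * 2658 * 368 / 1000
= 41.0038 mGal

41.0038


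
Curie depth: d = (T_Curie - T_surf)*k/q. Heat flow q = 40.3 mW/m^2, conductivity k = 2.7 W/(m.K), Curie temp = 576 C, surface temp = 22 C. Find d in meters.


T_Curie - T_surf = 576 - 22 = 554 C
Convert q to W/m^2: 40.3 mW/m^2 = 0.0403 W/m^2
d = 554 * 2.7 / 0.0403 = 37116.63 m

37116.63


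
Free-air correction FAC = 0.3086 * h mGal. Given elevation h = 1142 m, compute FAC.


FAC = 0.3086 * h
= 0.3086 * 1142
= 352.4212 mGal

352.4212


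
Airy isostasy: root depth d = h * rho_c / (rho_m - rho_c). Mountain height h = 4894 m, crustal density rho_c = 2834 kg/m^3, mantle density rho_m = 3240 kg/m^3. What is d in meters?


rho_m - rho_c = 3240 - 2834 = 406
d = 4894 * 2834 / 406
= 13869596 / 406
= 34161.57 m

34161.57


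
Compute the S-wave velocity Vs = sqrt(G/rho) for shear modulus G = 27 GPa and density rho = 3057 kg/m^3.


Convert G to Pa: G = 27e9 Pa
Compute G/rho = 27e9 / 3057 = 8832188.42
Vs = sqrt(8832188.42) = 2971.9 m/s

2971.9


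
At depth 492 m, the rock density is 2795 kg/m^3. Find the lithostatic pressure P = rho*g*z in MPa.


P = rho * g * z / 1e6
= 2795 * 9.81 * 492 / 1e6
= 13490123.4 / 1e6
= 13.4901 MPa

13.4901


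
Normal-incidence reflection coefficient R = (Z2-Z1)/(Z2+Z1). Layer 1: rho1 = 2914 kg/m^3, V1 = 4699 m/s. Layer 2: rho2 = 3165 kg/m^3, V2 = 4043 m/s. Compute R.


Z1 = 2914 * 4699 = 13692886
Z2 = 3165 * 4043 = 12796095
R = (12796095 - 13692886) / (12796095 + 13692886) = -896791 / 26488981 = -0.0339

-0.0339


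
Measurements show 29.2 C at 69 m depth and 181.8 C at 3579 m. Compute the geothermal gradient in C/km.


dT = 181.8 - 29.2 = 152.6 C
dz = 3579 - 69 = 3510 m
gradient = dT/dz * 1000 = 152.6/3510 * 1000 = 43.4758 C/km

43.4758


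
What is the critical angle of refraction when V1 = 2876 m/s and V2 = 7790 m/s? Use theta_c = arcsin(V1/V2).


V1/V2 = 2876/7790 = 0.369191
theta_c = arcsin(0.369191) = 21.6657 degrees

21.6657


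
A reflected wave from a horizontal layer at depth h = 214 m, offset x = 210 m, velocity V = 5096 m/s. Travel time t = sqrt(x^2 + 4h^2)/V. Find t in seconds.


x^2 + 4h^2 = 210^2 + 4*214^2 = 44100 + 183184 = 227284
sqrt(227284) = 476.7431
t = 476.7431 / 5096 = 0.0936 s

0.0936


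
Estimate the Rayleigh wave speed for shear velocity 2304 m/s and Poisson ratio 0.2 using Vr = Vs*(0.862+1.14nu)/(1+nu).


Numerator factor = 0.862 + 1.14*0.2 = 1.09
Denominator = 1 + 0.2 = 1.2
Vr = 2304 * 1.09 / 1.2 = 2092.8 m/s

2092.8


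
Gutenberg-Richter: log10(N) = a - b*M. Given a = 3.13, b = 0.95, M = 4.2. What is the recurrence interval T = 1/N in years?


log10(N) = 3.13 - 0.95*4.2 = -0.86
N = 10^-0.86 = 0.138038
T = 1/N = 1/0.138038 = 7.2444 years

7.2444


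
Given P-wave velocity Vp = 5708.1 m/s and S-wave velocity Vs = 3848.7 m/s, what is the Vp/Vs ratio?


Vp/Vs = 5708.1 / 3848.7
= 1.4831

1.4831


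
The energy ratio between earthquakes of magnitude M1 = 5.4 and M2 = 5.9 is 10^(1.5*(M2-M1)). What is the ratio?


M2 - M1 = 5.9 - 5.4 = 0.5
1.5 * 0.5 = 0.75
ratio = 10^0.75 = 5.62

5.62


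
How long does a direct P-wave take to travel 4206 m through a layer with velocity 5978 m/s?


t = x / V
= 4206 / 5978
= 0.7036 s

0.7036


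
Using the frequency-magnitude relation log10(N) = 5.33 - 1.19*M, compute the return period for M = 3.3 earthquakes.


log10(N) = 5.33 - 1.19*3.3 = 1.403
N = 10^1.403 = 25.29298
T = 1/N = 1/25.29298 = 0.0395 years

0.0395


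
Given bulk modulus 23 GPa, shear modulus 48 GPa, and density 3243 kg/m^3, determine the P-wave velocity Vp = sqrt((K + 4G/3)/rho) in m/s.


First compute the effective modulus:
K + 4G/3 = 23e9 + 4*48e9/3 = 87000000000.0 Pa
Then divide by density:
87000000000.0 / 3243 = 26827012.0259 Pa/(kg/m^3)
Take the square root:
Vp = sqrt(26827012.0259) = 5179.48 m/s

5179.48


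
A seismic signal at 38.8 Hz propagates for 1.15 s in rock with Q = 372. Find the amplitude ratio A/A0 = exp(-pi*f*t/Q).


pi*f*t/Q = pi*38.8*1.15/372 = 0.376822
A/A0 = exp(-0.376822) = 0.686038

0.686038


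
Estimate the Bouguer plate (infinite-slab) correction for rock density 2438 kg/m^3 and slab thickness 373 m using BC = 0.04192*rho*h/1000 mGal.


BC = 0.04192 * rho * h / 1000
= 0.04192 * 2438 * 373 / 1000
= 38.121 mGal

38.121


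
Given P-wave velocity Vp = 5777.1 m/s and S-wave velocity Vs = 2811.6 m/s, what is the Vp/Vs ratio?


Vp/Vs = 5777.1 / 2811.6
= 2.0547

2.0547


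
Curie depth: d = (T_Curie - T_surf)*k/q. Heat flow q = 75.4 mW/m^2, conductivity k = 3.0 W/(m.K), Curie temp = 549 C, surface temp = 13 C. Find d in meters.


T_Curie - T_surf = 549 - 13 = 536 C
Convert q to W/m^2: 75.4 mW/m^2 = 0.0754 W/m^2
d = 536 * 3.0 / 0.0754 = 21326.26 m

21326.26


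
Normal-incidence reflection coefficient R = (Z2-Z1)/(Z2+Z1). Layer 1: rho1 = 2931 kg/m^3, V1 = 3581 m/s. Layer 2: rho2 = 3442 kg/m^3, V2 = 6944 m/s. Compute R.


Z1 = 2931 * 3581 = 10495911
Z2 = 3442 * 6944 = 23901248
R = (23901248 - 10495911) / (23901248 + 10495911) = 13405337 / 34397159 = 0.3897

0.3897


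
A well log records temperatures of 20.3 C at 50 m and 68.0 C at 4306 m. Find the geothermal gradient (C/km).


dT = 68.0 - 20.3 = 47.7 C
dz = 4306 - 50 = 4256 m
gradient = dT/dz * 1000 = 47.7/4256 * 1000 = 11.2077 C/km

11.2077


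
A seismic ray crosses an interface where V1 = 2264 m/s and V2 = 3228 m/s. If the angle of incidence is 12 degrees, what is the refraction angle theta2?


sin(theta1) = sin(12 deg) = 0.207912
sin(theta2) = V2/V1 * sin(theta1) = 3228/2264 * 0.207912 = 0.296439
theta2 = arcsin(0.296439) = 17.2439 degrees

17.2439


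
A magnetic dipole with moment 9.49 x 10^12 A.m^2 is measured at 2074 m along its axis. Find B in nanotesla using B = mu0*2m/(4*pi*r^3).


m = 9.49 x 10^12 = 9490000000000 A.m^2
2m = 18980000000000 A.m^2
r^3 = 2074^3 = 8921261224
B = (4pi*10^-7) * 18980000000000 / (4*pi * 8921261224) * 1e9
= 23850971.426054 / 112107874888.3 * 1e9
= 212750.1877 nT

212750.1877


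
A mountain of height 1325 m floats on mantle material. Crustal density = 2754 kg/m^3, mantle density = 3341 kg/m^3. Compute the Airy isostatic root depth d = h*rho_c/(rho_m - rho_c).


rho_m - rho_c = 3341 - 2754 = 587
d = 1325 * 2754 / 587
= 3649050 / 587
= 6216.44 m

6216.44


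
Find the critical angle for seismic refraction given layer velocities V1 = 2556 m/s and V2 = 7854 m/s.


V1/V2 = 2556/7854 = 0.325439
theta_c = arcsin(0.325439) = 18.9922 degrees

18.9922


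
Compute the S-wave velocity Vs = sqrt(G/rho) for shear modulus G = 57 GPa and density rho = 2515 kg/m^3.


Convert G to Pa: G = 57e9 Pa
Compute G/rho = 57e9 / 2515 = 22664015.9046
Vs = sqrt(22664015.9046) = 4760.67 m/s

4760.67


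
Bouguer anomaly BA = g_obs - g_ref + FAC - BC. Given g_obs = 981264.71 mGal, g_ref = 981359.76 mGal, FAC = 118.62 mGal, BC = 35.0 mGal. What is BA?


BA = g_obs - g_ref + FAC - BC
= 981264.71 - 981359.76 + 118.62 - 35.0
= -11.43 mGal

-11.43


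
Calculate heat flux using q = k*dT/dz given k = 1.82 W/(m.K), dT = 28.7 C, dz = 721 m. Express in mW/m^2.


q = k * dT / dz * 1000
= 1.82 * 28.7 / 721 * 1000
= 0.072447 * 1000
= 72.4466 mW/m^2

72.4466


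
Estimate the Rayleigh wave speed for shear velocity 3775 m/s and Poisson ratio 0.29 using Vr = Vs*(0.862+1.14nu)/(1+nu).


Numerator factor = 0.862 + 1.14*0.29 = 1.1926
Denominator = 1 + 0.29 = 1.29
Vr = 3775 * 1.1926 / 1.29 = 3489.97 m/s

3489.97


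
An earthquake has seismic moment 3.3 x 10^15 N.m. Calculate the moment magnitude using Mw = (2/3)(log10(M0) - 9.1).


log10(M0) = log10(3.3 x 10^15) = 15.5185
Mw = 2/3 * (15.5185 - 9.1)
= 2/3 * 6.4185
= 4.28

4.28


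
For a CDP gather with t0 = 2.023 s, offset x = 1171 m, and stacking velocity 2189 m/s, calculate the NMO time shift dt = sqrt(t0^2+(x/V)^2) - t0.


x/Vnmo = 1171/2189 = 0.534947
(x/Vnmo)^2 = 0.286169
t0^2 = 4.092529
sqrt(4.092529 + 0.286169) = 2.092534
dt = 2.092534 - 2.023 = 0.069534

0.069534


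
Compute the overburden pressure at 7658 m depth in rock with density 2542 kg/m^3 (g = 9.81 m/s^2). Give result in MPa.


P = rho * g * z / 1e6
= 2542 * 9.81 * 7658 / 1e6
= 190967699.16 / 1e6
= 190.9677 MPa

190.9677


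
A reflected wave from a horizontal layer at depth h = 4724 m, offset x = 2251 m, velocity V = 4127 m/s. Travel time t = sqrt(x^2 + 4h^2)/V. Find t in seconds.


x^2 + 4h^2 = 2251^2 + 4*4724^2 = 5067001 + 89264704 = 94331705
sqrt(94331705) = 9712.451
t = 9712.451 / 4127 = 2.3534 s

2.3534


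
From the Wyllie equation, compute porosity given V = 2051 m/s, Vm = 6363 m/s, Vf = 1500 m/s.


1/V - 1/Vm = 1/2051 - 1/6363 = 0.00033041
1/Vf - 1/Vm = 1/1500 - 1/6363 = 0.00050951
phi = 0.00033041 / 0.00050951 = 0.6485

0.6485


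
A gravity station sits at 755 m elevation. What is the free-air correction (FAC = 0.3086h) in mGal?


FAC = 0.3086 * h
= 0.3086 * 755
= 232.993 mGal

232.993


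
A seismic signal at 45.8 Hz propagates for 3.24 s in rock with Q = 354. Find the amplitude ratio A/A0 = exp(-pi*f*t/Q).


pi*f*t/Q = pi*45.8*3.24/354 = 1.316913
A/A0 = exp(-1.316913) = 0.267961

0.267961


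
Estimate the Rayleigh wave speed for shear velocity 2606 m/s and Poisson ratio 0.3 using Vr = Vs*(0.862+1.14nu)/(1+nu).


Numerator factor = 0.862 + 1.14*0.3 = 1.204
Denominator = 1 + 0.3 = 1.3
Vr = 2606 * 1.204 / 1.3 = 2413.56 m/s

2413.56


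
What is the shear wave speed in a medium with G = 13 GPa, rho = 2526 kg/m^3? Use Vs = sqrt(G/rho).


Convert G to Pa: G = 13e9 Pa
Compute G/rho = 13e9 / 2526 = 5146476.6429
Vs = sqrt(5146476.6429) = 2268.58 m/s

2268.58


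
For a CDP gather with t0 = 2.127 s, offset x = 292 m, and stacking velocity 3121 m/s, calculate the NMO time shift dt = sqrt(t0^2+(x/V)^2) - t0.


x/Vnmo = 292/3121 = 0.09356
(x/Vnmo)^2 = 0.008753
t0^2 = 4.524129
sqrt(4.524129 + 0.008753) = 2.129057
dt = 2.129057 - 2.127 = 0.002057

0.002057


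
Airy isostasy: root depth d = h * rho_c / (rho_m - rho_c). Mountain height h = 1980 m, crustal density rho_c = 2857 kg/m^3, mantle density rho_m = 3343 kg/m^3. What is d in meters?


rho_m - rho_c = 3343 - 2857 = 486
d = 1980 * 2857 / 486
= 5656860 / 486
= 11639.63 m

11639.63


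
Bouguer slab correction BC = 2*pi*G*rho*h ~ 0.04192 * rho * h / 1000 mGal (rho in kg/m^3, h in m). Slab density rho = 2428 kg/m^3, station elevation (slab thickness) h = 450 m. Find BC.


BC = 0.04192 * rho * h / 1000
= 0.04192 * 2428 * 450 / 1000
= 45.8018 mGal

45.8018


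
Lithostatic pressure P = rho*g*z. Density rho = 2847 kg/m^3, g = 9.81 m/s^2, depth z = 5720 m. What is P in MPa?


P = rho * g * z / 1e6
= 2847 * 9.81 * 5720 / 1e6
= 159754280.4 / 1e6
= 159.7543 MPa

159.7543


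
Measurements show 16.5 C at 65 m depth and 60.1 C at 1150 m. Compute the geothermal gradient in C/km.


dT = 60.1 - 16.5 = 43.6 C
dz = 1150 - 65 = 1085 m
gradient = dT/dz * 1000 = 43.6/1085 * 1000 = 40.1843 C/km

40.1843


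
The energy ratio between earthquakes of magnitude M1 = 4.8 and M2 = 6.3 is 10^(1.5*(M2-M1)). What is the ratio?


M2 - M1 = 6.3 - 4.8 = 1.5
1.5 * 1.5 = 2.25
ratio = 10^2.25 = 177.83

177.83


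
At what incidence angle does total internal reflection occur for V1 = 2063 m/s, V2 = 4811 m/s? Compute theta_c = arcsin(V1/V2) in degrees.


V1/V2 = 2063/4811 = 0.428809
theta_c = arcsin(0.428809) = 25.392 degrees

25.392


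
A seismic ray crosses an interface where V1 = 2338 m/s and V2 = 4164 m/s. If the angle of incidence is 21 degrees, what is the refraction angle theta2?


sin(theta1) = sin(21 deg) = 0.358368
sin(theta2) = V2/V1 * sin(theta1) = 4164/2338 * 0.358368 = 0.638257
theta2 = arcsin(0.638257) = 39.6619 degrees

39.6619


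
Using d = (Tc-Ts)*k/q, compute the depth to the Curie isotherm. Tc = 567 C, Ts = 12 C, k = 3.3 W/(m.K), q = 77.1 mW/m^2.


T_Curie - T_surf = 567 - 12 = 555 C
Convert q to W/m^2: 77.1 mW/m^2 = 0.0771 W/m^2
d = 555 * 3.3 / 0.0771 = 23754.86 m

23754.86


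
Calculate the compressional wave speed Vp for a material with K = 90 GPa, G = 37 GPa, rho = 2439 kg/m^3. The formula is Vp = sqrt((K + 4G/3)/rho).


First compute the effective modulus:
K + 4G/3 = 90e9 + 4*37e9/3 = 139333333333.33 Pa
Then divide by density:
139333333333.33 / 2439 = 57127237.939 Pa/(kg/m^3)
Take the square root:
Vp = sqrt(57127237.939) = 7558.26 m/s

7558.26


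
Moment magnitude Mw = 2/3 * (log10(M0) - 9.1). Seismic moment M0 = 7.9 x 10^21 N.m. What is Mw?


log10(M0) = log10(7.9 x 10^21) = 21.8976
Mw = 2/3 * (21.8976 - 9.1)
= 2/3 * 12.7976
= 8.53

8.53


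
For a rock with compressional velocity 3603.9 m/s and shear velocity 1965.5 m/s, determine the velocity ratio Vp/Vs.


Vp/Vs = 3603.9 / 1965.5
= 1.8336

1.8336


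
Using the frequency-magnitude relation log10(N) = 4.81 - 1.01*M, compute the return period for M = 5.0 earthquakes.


log10(N) = 4.81 - 1.01*5.0 = -0.24
N = 10^-0.24 = 0.57544
T = 1/N = 1/0.57544 = 1.7378 years

1.7378


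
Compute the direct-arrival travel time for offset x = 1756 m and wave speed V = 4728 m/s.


t = x / V
= 1756 / 4728
= 0.3714 s

0.3714


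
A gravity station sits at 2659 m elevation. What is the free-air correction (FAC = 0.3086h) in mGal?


FAC = 0.3086 * h
= 0.3086 * 2659
= 820.5674 mGal

820.5674


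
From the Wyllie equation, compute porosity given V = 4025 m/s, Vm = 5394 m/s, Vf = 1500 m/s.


1/V - 1/Vm = 1/4025 - 1/5394 = 6.306e-05
1/Vf - 1/Vm = 1/1500 - 1/5394 = 0.00048128
phi = 6.306e-05 / 0.00048128 = 0.131

0.131


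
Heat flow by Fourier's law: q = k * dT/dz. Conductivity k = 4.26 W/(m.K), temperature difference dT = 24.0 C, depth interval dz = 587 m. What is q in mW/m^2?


q = k * dT / dz * 1000
= 4.26 * 24.0 / 587 * 1000
= 0.174174 * 1000
= 174.1738 mW/m^2

174.1738


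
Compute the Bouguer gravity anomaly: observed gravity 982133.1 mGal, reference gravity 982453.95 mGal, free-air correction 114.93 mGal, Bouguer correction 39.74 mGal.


BA = g_obs - g_ref + FAC - BC
= 982133.1 - 982453.95 + 114.93 - 39.74
= -245.66 mGal

-245.66


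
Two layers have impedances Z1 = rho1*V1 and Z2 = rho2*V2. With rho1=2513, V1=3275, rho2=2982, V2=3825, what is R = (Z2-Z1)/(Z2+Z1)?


Z1 = 2513 * 3275 = 8230075
Z2 = 2982 * 3825 = 11406150
R = (11406150 - 8230075) / (11406150 + 8230075) = 3176075 / 19636225 = 0.1617

0.1617


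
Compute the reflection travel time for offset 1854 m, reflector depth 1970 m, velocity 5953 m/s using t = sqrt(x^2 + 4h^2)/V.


x^2 + 4h^2 = 1854^2 + 4*1970^2 = 3437316 + 15523600 = 18960916
sqrt(18960916) = 4354.4134
t = 4354.4134 / 5953 = 0.7315 s

0.7315


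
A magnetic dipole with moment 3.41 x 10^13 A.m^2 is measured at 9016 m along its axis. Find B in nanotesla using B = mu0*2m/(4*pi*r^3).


m = 3.41 x 10^13 = 34100000000000 A.m^2
2m = 68200000000000 A.m^2
r^3 = 9016^3 = 732894916096
B = (4pi*10^-7) * 68200000000000 / (4*pi * 732894916096) * 1e9
= 85702647.58993 / 9209829137042.01 * 1e9
= 9305.5633 nT

9305.5633


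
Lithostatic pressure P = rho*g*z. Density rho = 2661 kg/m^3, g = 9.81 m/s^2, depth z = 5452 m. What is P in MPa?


P = rho * g * z / 1e6
= 2661 * 9.81 * 5452 / 1e6
= 142321243.32 / 1e6
= 142.3212 MPa

142.3212


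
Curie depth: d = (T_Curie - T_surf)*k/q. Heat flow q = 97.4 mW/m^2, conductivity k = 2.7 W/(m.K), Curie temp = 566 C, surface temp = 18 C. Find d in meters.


T_Curie - T_surf = 566 - 18 = 548 C
Convert q to W/m^2: 97.4 mW/m^2 = 0.0974 W/m^2
d = 548 * 2.7 / 0.0974 = 15190.97 m

15190.97


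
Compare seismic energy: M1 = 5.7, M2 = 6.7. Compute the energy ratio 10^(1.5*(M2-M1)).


M2 - M1 = 6.7 - 5.7 = 1.0
1.5 * 1.0 = 1.5
ratio = 10^1.5 = 31.62

31.62


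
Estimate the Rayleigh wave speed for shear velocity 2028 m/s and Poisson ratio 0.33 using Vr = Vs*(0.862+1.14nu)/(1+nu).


Numerator factor = 0.862 + 1.14*0.33 = 1.2382
Denominator = 1 + 0.33 = 1.33
Vr = 2028 * 1.2382 / 1.33 = 1888.02 m/s

1888.02
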